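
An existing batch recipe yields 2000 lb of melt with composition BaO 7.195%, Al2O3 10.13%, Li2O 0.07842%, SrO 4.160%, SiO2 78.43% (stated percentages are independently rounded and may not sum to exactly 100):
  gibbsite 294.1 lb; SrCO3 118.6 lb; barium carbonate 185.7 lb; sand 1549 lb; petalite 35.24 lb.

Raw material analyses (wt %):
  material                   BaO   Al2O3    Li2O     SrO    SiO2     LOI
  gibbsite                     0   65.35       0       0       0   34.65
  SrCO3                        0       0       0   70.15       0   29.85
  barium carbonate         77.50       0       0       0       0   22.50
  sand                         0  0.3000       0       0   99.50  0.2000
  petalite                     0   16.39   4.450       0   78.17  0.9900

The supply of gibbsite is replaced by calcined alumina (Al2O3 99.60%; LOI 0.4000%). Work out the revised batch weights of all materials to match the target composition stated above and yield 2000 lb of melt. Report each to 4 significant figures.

Revised batch per 2000 lb melt:
  calcined alumina: 192.9 lb
  SrCO3: 118.6 lb
  barium carbonate: 185.7 lb
  sand: 1549 lb
  petalite: 35.24 lb
Total batch = 2081 lb; LOI loss = 81.40 lb

All arithmetic runs at full precision throughout. Intermediates are rounded off to 4 significant digits as shown; each reported value includes exactly one rounding — all derived quantities (ignition loss, totals, glass mass, the five compositions, the yield) are re-derived in full float precision using the weight values per 2000 lb of glass as set out in either problem or answer.
Oxide-by-oxide targets in 2000 lb melt:
  BaO: 7.195% × 2000 = 143.9 lb
  Al2O3: 10.13% × 2000 = 202.6 lb
  Li2O: 0.07842% × 2000 = 1.568 lb
  SrO: 4.160% × 2000 = 83.20 lb
  SiO2: 78.43% × 2000 = 1569 lb
Mass-balance tally per oxide with the batch weights as given, under the basis named above (sums match the target masses given rounding of the digits):
  BaO: 185.7·0.7750 = 143.9 lb (target 143.9 lb)
  Al2O3: 192.9·0.9960 + 1549·0.003000 + 35.24·0.1639 = 202.6 lb (target 202.6 lb)
  Li2O: 35.24·0.04450 = 1.568 lb (target 1.568 lb)
  SrO: 118.6·0.7015 = 83.20 lb (target 83.20 lb)
  SiO2: 1549·0.9950 + 35.24·0.7817 = 1569 lb (target 1569 lb)
Glass mass check: net batch after ignition = 2000 lb (oxide target masses add up to 2000 lb; basis as stated: 2000 lb — differing by rounding only).
Summing the batch: Σ batch = 2081 lb; ignition loss, Σ(batch × LOI) = 81.40 lb; yield, glass over the total, = 96.09%.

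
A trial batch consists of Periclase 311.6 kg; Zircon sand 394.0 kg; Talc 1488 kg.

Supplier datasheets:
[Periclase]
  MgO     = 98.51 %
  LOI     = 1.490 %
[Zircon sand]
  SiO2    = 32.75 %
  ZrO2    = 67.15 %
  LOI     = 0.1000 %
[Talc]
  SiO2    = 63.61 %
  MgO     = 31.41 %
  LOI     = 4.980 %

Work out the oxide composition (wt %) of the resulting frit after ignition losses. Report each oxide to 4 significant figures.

Intermediates are printed, rounded to 4 significant digits, in the printout. Every computation maintains full float precision at all times — each reported figure is rounded exactly once. All derived quantities, including LOI, the yield, glass mass, totals, the three compositions, are recomputed from the batch weights at 2114 kg of glass in full precision as quoted within problem or answer.
Oxide masses out of the charge:
  SiO2: 394.0·0.3275 + 1488·0.6361 = 1076 kg
  MgO: 311.6·0.9851 + 1488·0.3141 = 774.3 kg
  ZrO2: 394.0·0.6715 = 264.6 kg
LOI: 311.6·0.01490 + 394.0·0.001000 + 1488·0.04980 = 79.14 kg
Net of LOI, the glass mass = 2194 − 79.14 = 2114 kg (= the summed oxide contributions)
percent by weight: oxide/glass ×100

Glass mass = 2114 kg (batch 2194 − LOI 79.14).
Composition: SiO2 50.87%, MgO 36.62%, ZrO2 12.51%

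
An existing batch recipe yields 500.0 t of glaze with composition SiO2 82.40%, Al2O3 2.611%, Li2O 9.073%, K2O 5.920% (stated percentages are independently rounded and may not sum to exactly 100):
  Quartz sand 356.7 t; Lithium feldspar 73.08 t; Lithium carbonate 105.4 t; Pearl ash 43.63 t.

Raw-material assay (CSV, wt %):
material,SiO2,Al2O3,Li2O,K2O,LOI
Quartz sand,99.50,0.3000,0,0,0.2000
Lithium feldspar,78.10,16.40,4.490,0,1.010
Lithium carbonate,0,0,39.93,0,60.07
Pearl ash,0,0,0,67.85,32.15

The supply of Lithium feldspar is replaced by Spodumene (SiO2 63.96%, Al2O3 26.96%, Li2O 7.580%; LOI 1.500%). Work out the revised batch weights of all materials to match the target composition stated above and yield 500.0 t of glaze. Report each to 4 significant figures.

Revised batch per 500.0 t glaze:
  Quartz sand: 385.7 t
  Spodumene: 44.13 t
  Lithium carbonate: 105.2 t
  Pearl ash: 43.63 t
Total batch = 578.7 t; LOI loss = 78.65 t

Mid-chain values are displayed rounded to 4 significant figures as written. Every computation holds full precision at every stage — exactly one rounding lands on every reported result — all derived quantities, including four oxide percentages, ignition loss, the totals, yield, glass mass, are recomputed starting from the weights at 500.0 t of glass in exact precision exactly as printed in the question or the answer.
Target oxide masses per 500.0 t glaze:
  SiO2: 82.40% × 500.0 = 412.0 t
  Al2O3: 2.611% × 500.0 = 13.06 t
  Li2O: 9.073% × 500.0 = 45.36 t
  K2O: 5.920% × 500.0 = 29.60 t
Verifying the oxide balance with the batch weights as given, on the stated basis (each sum matches its target mass net of answer rounding effects):
  SiO2: 385.7·0.9950 + 44.13·0.6396 = 412.0 t (target 412.0 t)
  Al2O3: 385.7·0.003000 + 44.13·0.2696 = 13.05 t (target 13.06 t)
  Li2O: 44.13·0.07580 + 105.2·0.3993 = 45.35 t (target 45.36 t)
  K2O: 43.63·0.6785 = 29.60 t (target 29.60 t)
Consistency of the glass mass: net batch after ignition = 500.0 t (the Σ of target masses is 500.0 t; the stated basis being 500.0 t — gaps are rounding artifacts).
Summing the batch: Σ batch = 578.7 t; Σ batch·LOI gives LOI loss = 78.65 t; the yield ratio, glass ÷ batch: 86.41%.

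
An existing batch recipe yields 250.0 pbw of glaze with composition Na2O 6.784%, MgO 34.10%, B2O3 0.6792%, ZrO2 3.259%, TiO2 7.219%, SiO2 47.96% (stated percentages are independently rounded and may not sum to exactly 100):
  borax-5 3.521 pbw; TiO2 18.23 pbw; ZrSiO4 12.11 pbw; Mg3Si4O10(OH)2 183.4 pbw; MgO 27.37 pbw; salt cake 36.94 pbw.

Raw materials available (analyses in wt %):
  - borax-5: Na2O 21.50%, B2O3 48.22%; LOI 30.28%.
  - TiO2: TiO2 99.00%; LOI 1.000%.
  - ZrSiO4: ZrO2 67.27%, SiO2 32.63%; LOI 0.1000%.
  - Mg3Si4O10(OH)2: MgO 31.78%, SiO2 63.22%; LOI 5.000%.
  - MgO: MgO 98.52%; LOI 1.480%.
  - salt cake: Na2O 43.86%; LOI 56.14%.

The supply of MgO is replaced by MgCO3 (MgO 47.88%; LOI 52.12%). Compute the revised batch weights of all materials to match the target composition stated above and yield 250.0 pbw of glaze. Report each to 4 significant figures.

In-progress results are displayed rounded off to 4 significant digits when written out — the working math maintains exact precision at each step. Each reported figure is rounded exactly once; all derived quantities, which include the six compositions, glass mass, ignition loss, the yield, the totals, are computed at full precision, as given in problem or answer, starting from the weights for 250.0 pbw of glass.
The oxide mass targets at 250.0 pbw glaze:
  Na2O: 6.784% × 250.0 = 16.96 pbw
  MgO: 34.10% × 250.0 = 85.25 pbw
  B2O3: 0.6792% × 250.0 = 1.698 pbw
  ZrO2: 3.259% × 250.0 = 8.148 pbw
  TiO2: 7.219% × 250.0 = 18.05 pbw
  SiO2: 47.96% × 250.0 = 119.9 pbw
A balance pass over the oxides, with the batch weights as given, on the stated basis (every target is met by its sum given rounding of the digits):
  Na2O: 3.521·0.2150 + 36.94·0.4386 = 16.96 pbw (target 16.96 pbw)
  MgO: 183.4·0.3178 + 56.32·0.4788 = 85.25 pbw (target 85.25 pbw)
  B2O3: 3.521·0.4822 = 1.698 pbw (target 1.698 pbw)
  ZrO2: 12.11·0.6727 = 8.146 pbw (target 8.148 pbw)
  TiO2: 18.23·0.9900 = 18.05 pbw (target 18.05 pbw)
  SiO2: 12.11·0.3263 + 183.4·0.6322 = 119.9 pbw (target 119.9 pbw)
Mass balance on the glass: total batch − LOI = 250.0 pbw (the Σ of target masses is 250.0 pbw; the stated basis being 250.0 pbw — gaps are rounding artifacts).
Batch total: Σ batch = 310.5 pbw; loss to ignition Σ batch·LOI = 60.52 pbw; as yield: glass ÷ batch → 80.51%.

Revised batch per 250.0 pbw glaze:
  borax-5: 3.521 pbw
  TiO2: 18.23 pbw
  ZrSiO4: 12.11 pbw
  Mg3Si4O10(OH)2: 183.4 pbw
  MgCO3: 56.32 pbw
  salt cake: 36.94 pbw
Total batch = 310.5 pbw; LOI loss = 60.52 pbw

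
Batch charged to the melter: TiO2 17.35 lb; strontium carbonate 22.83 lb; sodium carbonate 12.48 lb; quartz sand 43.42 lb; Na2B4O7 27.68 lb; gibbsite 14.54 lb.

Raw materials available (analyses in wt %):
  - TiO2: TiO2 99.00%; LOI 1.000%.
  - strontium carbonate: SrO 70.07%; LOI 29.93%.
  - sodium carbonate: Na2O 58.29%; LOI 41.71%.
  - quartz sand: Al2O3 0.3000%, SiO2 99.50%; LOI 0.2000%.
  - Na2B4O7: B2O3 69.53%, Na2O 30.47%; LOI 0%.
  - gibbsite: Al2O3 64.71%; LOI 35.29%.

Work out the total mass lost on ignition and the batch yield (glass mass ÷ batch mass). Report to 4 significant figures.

The whole derivation maintains full precision end to end — intermediates appear, rounded to four significant figures, between the steps. A single rounding completes each reported value. The derived quantities are carried using the weight values per 120.9 lb of glass at full precision (ignition loss, yield, six oxide percentages, net glass mass, totals) as quoted within question or answer.
Ignition loss by material:
  TiO2: 17.35 × 0.01000 = 0.1735 lb
  strontium carbonate: 22.83 × 0.2993 = 6.833 lb
  sodium carbonate: 12.48 × 0.4171 = 5.205 lb
  quartz sand: 43.42 × 0.002000 = 0.08684 lb
  Na2B4O7: 27.68 × 0 = 0 lb
  gibbsite: 14.54 × 0.3529 = 5.131 lb
Total LOI = 17.43 lb
Glass = batch − LOI = 138.3 − 17.43 = 120.9 lb

LOI loss = 17.43 lb; glass = 120.9 lb; yield = 87.40%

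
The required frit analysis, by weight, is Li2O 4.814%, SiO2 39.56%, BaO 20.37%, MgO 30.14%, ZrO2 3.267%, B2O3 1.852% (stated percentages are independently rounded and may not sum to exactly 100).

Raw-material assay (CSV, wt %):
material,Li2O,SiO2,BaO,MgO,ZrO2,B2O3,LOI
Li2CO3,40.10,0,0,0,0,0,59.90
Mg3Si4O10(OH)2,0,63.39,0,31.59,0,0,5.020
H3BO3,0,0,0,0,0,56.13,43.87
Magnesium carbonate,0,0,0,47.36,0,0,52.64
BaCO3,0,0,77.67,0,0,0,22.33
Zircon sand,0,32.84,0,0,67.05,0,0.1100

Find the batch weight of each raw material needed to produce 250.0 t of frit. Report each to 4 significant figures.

Batch per 250.0 t frit:
  Li2CO3: 30.01 t
  Mg3Si4O10(OH)2: 149.7 t
  H3BO3: 8.249 t
  Magnesium carbonate: 59.24 t
  BaCO3: 65.57 t
  Zircon sand: 12.18 t
Total batch = 324.9 t; LOI loss = 74.95 t; yield = 76.94%

The intermediate values are printed rounded to 4 significant figures as written; the whole derivation carries exact precision throughout. Every reported value is rounded only once — the derived quantities, which include glass mass, the yield, the six compositions, LOI, the totals, are carried in full float precision, as quoted within problem or answer, starting from the weights on 250.0 t of glass.
Oxide mass targets, per 250.0 t frit:
  Li2O: 4.814% × 250.0 = 12.04 t
  SiO2: 39.56% × 250.0 = 98.90 t
  BaO: 20.37% × 250.0 = 50.92 t
  MgO: 30.14% × 250.0 = 75.35 t
  ZrO2: 3.267% × 250.0 = 8.168 t
  B2O3: 1.852% × 250.0 = 4.630 t
Verifying the oxide balance from the weights as reported, for the quoted basis mass (target by target, the sums agree given rounding of the digits):
  Li2O: 30.01·0.4010 = 12.03 t (target 12.04 t)
  SiO2: 149.7·0.6339 + 12.18·0.3284 = 98.89 t (target 98.90 t)
  BaO: 65.57·0.7767 = 50.93 t (target 50.92 t)
  MgO: 149.7·0.3159 + 59.24·0.4736 = 75.35 t (target 75.35 t)
  ZrO2: 12.18·0.6705 = 8.167 t (target 8.168 t)
  B2O3: 8.249·0.5613 = 4.630 t (target 4.630 t)
The glass-mass cross-check: total charge less LOI = 250.0 t (per-oxide target masses sum to 250.0 t; with the basis standing at 250.0 t — gaps are rounding artifacts).
Batch grand total — Σ batch = 324.9 t; ignition loss, Σ(batch × LOI) = 74.95 t; the yield ratio, glass ÷ batch: 76.94%.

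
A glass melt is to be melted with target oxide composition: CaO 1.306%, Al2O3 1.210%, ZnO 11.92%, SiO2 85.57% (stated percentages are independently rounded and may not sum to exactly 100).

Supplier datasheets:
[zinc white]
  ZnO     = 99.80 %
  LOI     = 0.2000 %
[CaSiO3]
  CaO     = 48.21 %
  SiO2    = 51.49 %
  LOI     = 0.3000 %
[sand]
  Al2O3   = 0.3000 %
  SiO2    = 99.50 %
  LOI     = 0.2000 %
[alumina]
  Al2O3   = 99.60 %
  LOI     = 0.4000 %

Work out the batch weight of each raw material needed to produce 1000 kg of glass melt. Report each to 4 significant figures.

Batch per 1000 kg glass melt:
  zinc white: 119.4 kg
  CaSiO3: 27.09 kg
  sand: 846.0 kg
  alumina: 9.600 kg
Total batch = 1002 kg; LOI loss = 2.050 kg; yield = 99.80%

All arithmetic holds full precision from first step to last; rounding to four significant digits extends to each working value as shown — a single rounding yields every reported figure — the derived quantities are rebuilt from the weighed amounts for 1000 kg of glass at full float precision (the four compositions, totals, ignition loss, glass mass, yield) exactly as printed in either problem or answer.
Per-oxide target masses for 1000 kg glass melt:
  CaO: 1.306% × 1000 = 13.06 kg
  Al2O3: 1.210% × 1000 = 12.10 kg
  ZnO: 11.92% × 1000 = 119.2 kg
  SiO2: 85.57% × 1000 = 855.7 kg
A balance pass over the oxides, from the weights as reported, on the stated basis (oxide sums agree with the targets inside rounding margins):
  CaO: 27.09·0.4821 = 13.06 kg (target 13.06 kg)
  Al2O3: 846.0·0.003000 + 9.600·0.9960 = 12.10 kg (target 12.10 kg)
  ZnO: 119.4·0.9980 = 119.2 kg (target 119.2 kg)
  SiO2: 27.09·0.5149 + 846.0·0.9950 = 855.7 kg (target 855.7 kg)
Consistency of the glass mass: whole batch net of LOI = 1000 kg (summing oxide targets gives 1000 kg; the stated basis being 1000 kg — deltas are rounding alone).
Whole-batch sum: Σ batch = 1002 kg; LOI removed, Σ of batch·LOI: 2.050 kg; as yield: glass ÷ batch → 99.80%.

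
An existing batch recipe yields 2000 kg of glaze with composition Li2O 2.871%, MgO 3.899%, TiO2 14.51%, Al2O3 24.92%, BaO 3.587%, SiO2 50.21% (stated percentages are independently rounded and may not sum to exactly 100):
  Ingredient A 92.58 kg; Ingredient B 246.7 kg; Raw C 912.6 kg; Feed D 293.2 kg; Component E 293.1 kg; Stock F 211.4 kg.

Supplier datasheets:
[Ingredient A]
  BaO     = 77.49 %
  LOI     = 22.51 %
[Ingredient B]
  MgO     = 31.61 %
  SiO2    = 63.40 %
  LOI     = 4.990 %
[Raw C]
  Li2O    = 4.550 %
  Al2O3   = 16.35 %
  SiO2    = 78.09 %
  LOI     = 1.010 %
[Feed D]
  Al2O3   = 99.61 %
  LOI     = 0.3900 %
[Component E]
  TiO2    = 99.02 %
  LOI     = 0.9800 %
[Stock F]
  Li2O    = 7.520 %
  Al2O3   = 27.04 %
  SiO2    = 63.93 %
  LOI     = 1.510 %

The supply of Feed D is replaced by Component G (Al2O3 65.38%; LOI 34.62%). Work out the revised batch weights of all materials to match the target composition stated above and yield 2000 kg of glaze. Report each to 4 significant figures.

In-progress results are shown rounded to 4 significant figures in the working. Each numeric step keeps exact precision throughout; every reported number takes a single rounding; the derived quantities (the totals, the yield, six oxide percentages, net glass mass, LOI) are recomputed from the weighed amounts on 2000 kg of glass at exact precision, as written in problem or answer.
The oxide mass targets at 2000 kg glaze:
  Li2O: 2.871% × 2000 = 57.42 kg
  MgO: 3.899% × 2000 = 77.98 kg
  TiO2: 14.51% × 2000 = 290.2 kg
  Al2O3: 24.92% × 2000 = 498.4 kg
  BaO: 3.587% × 2000 = 71.74 kg
  SiO2: 50.21% × 2000 = 1004 kg
Balance tally, oxide-wise, working from each reported weight, per the basis as stated (every target is met by its sum once rounding is allowed for):
  Li2O: 912.6·0.04550 + 211.4·0.07520 = 57.42 kg (target 57.42 kg)
  MgO: 246.7·0.3161 = 77.98 kg (target 77.98 kg)
  TiO2: 293.1·0.9902 = 290.2 kg (target 290.2 kg)
  Al2O3: 912.6·0.1635 + 446.7·0.6538 + 211.4·0.2704 = 498.4 kg (target 498.4 kg)
  BaO: 92.58·0.7749 = 71.74 kg (target 71.74 kg)
  SiO2: 246.7·0.6340 + 912.6·0.7809 + 211.4·0.6393 = 1004 kg (target 1004 kg)
Auditing the glass mass value: net batch after ignition = 2000 kg (the Σ of target masses is 2000 kg; against the stated basis, 2000 kg — gaps are rounding artifacts).
Adding the batch up: Σ batch = 2203 kg; ignition loss, Σ(batch × LOI) = 203.1 kg; yield = glass ÷ total batch = 90.78%.

Revised batch per 2000 kg glaze:
  Ingredient A: 92.58 kg
  Ingredient B: 246.7 kg
  Raw C: 912.6 kg
  Component G: 446.7 kg
  Component E: 293.1 kg
  Stock F: 211.4 kg
Total batch = 2203 kg; LOI loss = 203.1 kg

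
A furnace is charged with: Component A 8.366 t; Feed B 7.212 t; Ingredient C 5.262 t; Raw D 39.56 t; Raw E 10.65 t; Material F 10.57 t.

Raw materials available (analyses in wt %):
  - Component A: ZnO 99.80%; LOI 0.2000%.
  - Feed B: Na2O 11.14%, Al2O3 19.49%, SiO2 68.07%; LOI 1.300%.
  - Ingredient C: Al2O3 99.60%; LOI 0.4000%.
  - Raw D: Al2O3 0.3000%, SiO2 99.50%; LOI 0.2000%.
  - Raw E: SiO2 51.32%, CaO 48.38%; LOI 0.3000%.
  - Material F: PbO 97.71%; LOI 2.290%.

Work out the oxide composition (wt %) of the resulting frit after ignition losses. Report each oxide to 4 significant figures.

All internal work holds exact precision through the solve — the intermediate values are printed (rounded to 4 significant digits) when written out. Each reported value undergoes a single rounding; all derived quantities, including the yield, the totals, six oxide percentages, net glass mass, ignition loss, are rebuilt using the weight values on 81.14 t of glass at full float precision as quoted within either problem or answer.
Oxide masses out of the charge:
  Na2O: 7.212·0.1114 = 0.8034 t
  PbO: 10.57·0.9771 = 10.33 t
  Al2O3: 7.212·0.1949 + 5.262·0.9960 + 39.56·0.003000 = 6.765 t
  ZnO: 8.366·0.9980 = 8.349 t
  SiO2: 7.212·0.6807 + 39.56·0.9950 + 10.65·0.5132 = 49.74 t
  CaO: 10.65·0.4838 = 5.152 t
LOI: 8.366·0.002000 + 7.212·0.01300 + 5.262·0.004000 + 39.56·0.002000 + 10.65·0.003000 + 10.57·0.02290 = 0.4847 t
Net of LOI, the glass mass = 81.62 − 0.4847 = 81.14 t (the oxide masses sum to this)
percent share: oxide ÷ glass, ×100

Glass mass = 81.14 t (batch 81.62 − LOI 0.4847).
Composition: Na2O 0.9902%, PbO 12.73%, Al2O3 8.338%, ZnO 10.29%, SiO2 61.30%, CaO 6.350%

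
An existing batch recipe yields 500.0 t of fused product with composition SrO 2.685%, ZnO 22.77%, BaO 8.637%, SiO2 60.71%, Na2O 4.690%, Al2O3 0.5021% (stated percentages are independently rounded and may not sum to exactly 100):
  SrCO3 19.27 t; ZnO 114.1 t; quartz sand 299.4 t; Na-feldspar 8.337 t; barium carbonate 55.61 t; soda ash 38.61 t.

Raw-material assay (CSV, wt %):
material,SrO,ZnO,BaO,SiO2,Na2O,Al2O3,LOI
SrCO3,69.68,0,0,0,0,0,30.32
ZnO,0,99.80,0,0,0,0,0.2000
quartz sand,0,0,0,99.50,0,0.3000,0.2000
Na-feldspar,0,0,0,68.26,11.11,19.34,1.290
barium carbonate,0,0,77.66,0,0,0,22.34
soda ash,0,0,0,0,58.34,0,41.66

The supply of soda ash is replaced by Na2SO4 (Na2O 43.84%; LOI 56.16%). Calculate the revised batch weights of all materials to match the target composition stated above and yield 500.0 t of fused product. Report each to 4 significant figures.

The intermediate values are shown rounded to 4 significant figures on the page. The working math carries exact precision through every step — each reported number is rounded exactly once — derived quantities are computed from the batch weights per 500.0 t of glass at full precision (the six compositions, glass mass, the totals, the yield, LOI) as they appear in the problem or answer text.
Per-oxide target masses for 500.0 t fused product:
  SrO: 2.685% × 500.0 = 13.42 t
  ZnO: 22.77% × 500.0 = 113.8 t
  BaO: 8.637% × 500.0 = 43.18 t
  SiO2: 60.71% × 500.0 = 303.6 t
  Na2O: 4.690% × 500.0 = 23.45 t
  Al2O3: 0.5021% × 500.0 = 2.510 t
A balance pass over the oxides, given the weights on record, against the basis in use (sums match the target masses inside rounding margins):
  SrO: 19.27·0.6968 = 13.43 t (target 13.42 t)
  ZnO: 114.1·0.9980 = 113.9 t (target 113.8 t)
  BaO: 55.61·0.7766 = 43.19 t (target 43.18 t)
  SiO2: 299.4·0.9950 + 8.337·0.6826 = 303.6 t (target 303.6 t)
  Na2O: 8.337·0.1111 + 51.38·0.4384 = 23.45 t (target 23.45 t)
  Al2O3: 299.4·0.003000 + 8.337·0.1934 = 2.511 t (target 2.510 t)
Glass mass check: net batch after ignition = 500.0 t (summing oxide targets gives 500.0 t; the stated basis being 500.0 t — any gap is answer rounding).
Total batch = Σ batch = 548.1 t; ignition loss, Σ(batch × LOI) = 48.06 t; as yield: glass ÷ batch → 91.23%.

Revised batch per 500.0 t fused product:
  SrCO3: 19.27 t
  ZnO: 114.1 t
  quartz sand: 299.4 t
  Na-feldspar: 8.337 t
  barium carbonate: 55.61 t
  Na2SO4: 51.38 t
Total batch = 548.1 t; LOI loss = 48.06 t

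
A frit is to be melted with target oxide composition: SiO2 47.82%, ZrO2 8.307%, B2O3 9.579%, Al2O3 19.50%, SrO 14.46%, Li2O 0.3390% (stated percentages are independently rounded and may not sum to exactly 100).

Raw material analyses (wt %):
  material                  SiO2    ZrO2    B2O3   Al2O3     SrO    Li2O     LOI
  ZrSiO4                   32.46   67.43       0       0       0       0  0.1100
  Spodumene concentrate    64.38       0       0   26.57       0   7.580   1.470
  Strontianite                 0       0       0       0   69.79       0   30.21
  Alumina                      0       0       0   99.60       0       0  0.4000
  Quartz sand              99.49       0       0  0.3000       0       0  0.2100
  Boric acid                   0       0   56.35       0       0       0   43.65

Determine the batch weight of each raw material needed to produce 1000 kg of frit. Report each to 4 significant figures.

Mid-chain values are displayed rounded off to 4 significant digits on the page. Every computation maintains full precision at every stage — exactly one rounding lands on each reported figure; the derived quantities, which include ignition loss, six oxide percentages, the yield, the totals, net glass mass, are recomputed in full precision, as they appear in either problem or answer, from the weighed amounts per 1000 kg of glass.
Target masses of each oxide per 1000 kg frit:
  SiO2: 47.82% × 1000 = 478.2 kg
  ZrO2: 8.307% × 1000 = 83.07 kg
  B2O3: 9.579% × 1000 = 95.79 kg
  Al2O3: 19.50% × 1000 = 195.0 kg
  SrO: 14.46% × 1000 = 144.6 kg
  Li2O: 0.3390% × 1000 = 3.390 kg
A balance pass over the oxides, from the weights as reported, versus the basis set out (each sum matches its target mass given rounding of the digits):
  SiO2: 123.2·0.3246 + 44.72·0.6438 + 411.5·0.9949 = 478.2 kg (target 478.2 kg)
  ZrO2: 123.2·0.6743 = 83.07 kg (target 83.07 kg)
  B2O3: 170.0·0.5635 = 95.80 kg (target 95.79 kg)
  Al2O3: 44.72·0.2657 + 182.6·0.9960 + 411.5·0.003000 = 195.0 kg (target 195.0 kg)
  SrO: 207.2·0.6979 = 144.6 kg (target 144.6 kg)
  Li2O: 44.72·0.07580 = 3.390 kg (target 3.390 kg)
Glass-mass sanity pass: the batch minus its LOI: 1000 kg (oxide target masses add up to 1000 kg; basis as stated: 1000 kg — differing by rounding only).
Whole-batch sum: Σ batch = 1139 kg; ignition loss, Σ(batch × LOI) = 139.2 kg; yield: glass divided by total = 87.78%.

Batch per 1000 kg frit:
  ZrSiO4: 123.2 kg
  Spodumene concentrate: 44.72 kg
  Strontianite: 207.2 kg
  Alumina: 182.6 kg
  Quartz sand: 411.5 kg
  Boric acid: 170.0 kg
Total batch = 1139 kg; LOI loss = 139.2 kg; yield = 87.78%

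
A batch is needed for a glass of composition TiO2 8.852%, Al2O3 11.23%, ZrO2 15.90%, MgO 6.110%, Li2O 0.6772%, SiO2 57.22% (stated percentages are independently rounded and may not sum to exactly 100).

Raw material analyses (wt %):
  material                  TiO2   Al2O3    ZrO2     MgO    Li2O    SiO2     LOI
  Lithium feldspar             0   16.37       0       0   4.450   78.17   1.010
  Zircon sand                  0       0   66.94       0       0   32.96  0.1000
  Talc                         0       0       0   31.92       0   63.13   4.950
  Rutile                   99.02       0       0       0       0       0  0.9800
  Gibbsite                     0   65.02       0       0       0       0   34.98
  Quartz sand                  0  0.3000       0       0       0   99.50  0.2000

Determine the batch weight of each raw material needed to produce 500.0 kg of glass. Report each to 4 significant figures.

Batch per 500.0 kg glass:
  Lithium feldspar: 76.09 kg
  Zircon sand: 118.8 kg
  Talc: 95.71 kg
  Rutile: 44.70 kg
  Gibbsite: 66.61 kg
  Quartz sand: 127.7 kg
Total batch = 529.6 kg; LOI loss = 29.62 kg; yield = 94.41%

Rounding to four significant digits extends to each working value as displayed; all internal work carries full precision at all times — every reported number takes just one rounding — the derived quantities are rebuilt from the weighed amounts for 500.0 kg of glass in exact precision (the totals, ignition loss, net glass mass, yield, the six compositions), exactly as shown in the problem or the answer.
Target oxide masses per 500.0 kg glass:
  TiO2: 8.852% × 500.0 = 44.26 kg
  Al2O3: 11.23% × 500.0 = 56.15 kg
  ZrO2: 15.90% × 500.0 = 79.50 kg
  MgO: 6.110% × 500.0 = 30.55 kg
  Li2O: 0.6772% × 500.0 = 3.386 kg
  SiO2: 57.22% × 500.0 = 286.1 kg
Verifying the oxide balance working from each reported weight, under the basis named above (every target is met by its sum once rounding is allowed for):
  TiO2: 44.70·0.9902 = 44.26 kg (target 44.26 kg)
  Al2O3: 76.09·0.1637 + 66.61·0.6502 + 127.7·0.003000 = 56.15 kg (target 56.15 kg)
  ZrO2: 118.8·0.6694 = 79.52 kg (target 79.50 kg)
  MgO: 95.71·0.3192 = 30.55 kg (target 30.55 kg)
  Li2O: 76.09·0.04450 = 3.386 kg (target 3.386 kg)
  SiO2: 76.09·0.7817 + 118.8·0.3296 + 95.71·0.6313 + 127.7·0.9950 = 286.1 kg (target 286.1 kg)
Mass balance on the glass: net batch after ignition = 500.0 kg (per-oxide target masses sum to 499.9 kg; with the basis standing at 500.0 kg — deltas are rounding alone).
Batch total: Σ batch = 529.6 kg; loss to ignition Σ batch·LOI = 29.62 kg; as yield: glass ÷ batch → 94.41%.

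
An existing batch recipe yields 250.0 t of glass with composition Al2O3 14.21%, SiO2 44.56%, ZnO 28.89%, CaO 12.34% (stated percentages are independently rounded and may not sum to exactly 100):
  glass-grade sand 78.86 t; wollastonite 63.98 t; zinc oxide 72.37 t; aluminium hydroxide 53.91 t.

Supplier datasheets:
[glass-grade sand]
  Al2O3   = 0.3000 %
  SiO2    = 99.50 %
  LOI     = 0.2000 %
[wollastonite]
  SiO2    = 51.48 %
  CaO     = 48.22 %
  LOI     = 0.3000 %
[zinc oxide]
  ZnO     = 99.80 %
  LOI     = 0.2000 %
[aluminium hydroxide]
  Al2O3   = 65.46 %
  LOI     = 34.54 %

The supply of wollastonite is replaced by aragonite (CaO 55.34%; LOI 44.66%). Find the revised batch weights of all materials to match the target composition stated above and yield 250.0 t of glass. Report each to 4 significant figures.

Values along the way appear, rounded to four significant figures, between the steps. Each numeric step holds full precision at every stage. Each reported result includes exactly one rounding — all derived quantities are rebuilt in exact precision (ignition loss, net glass mass, four oxide percentages, yield, totals) using the weight values on 250.0 t of glass, exactly as shown in either problem or answer.
Oxide mass targets, per 250.0 t glass:
  Al2O3: 14.21% × 250.0 = 35.52 t
  SiO2: 44.56% × 250.0 = 111.4 t
  ZnO: 28.89% × 250.0 = 72.22 t
  CaO: 12.34% × 250.0 = 30.85 t
A balance pass over the oxides, using the reported weights, versus the basis set out (delivered sums recover each target exact up to rounding of places):
  Al2O3: 112.0·0.003000 + 53.76·0.6546 = 35.53 t (target 35.52 t)
  SiO2: 112.0·0.9950 = 111.4 t (target 111.4 t)
  ZnO: 72.37·0.9980 = 72.23 t (target 72.22 t)
  CaO: 55.75·0.5534 = 30.85 t (target 30.85 t)
Glass-mass closure: total charge less LOI = 250.0 t (summing oxide targets gives 250.0 t; basis as stated: 250.0 t — a pure rounding effect).
Summing the batch: Σ batch = 293.9 t; LOI loss = Σ batch·LOI = 43.84 t; yield: glass divided by total = 85.08%.

Revised batch per 250.0 t glass:
  glass-grade sand: 112.0 t
  aragonite: 55.75 t
  zinc oxide: 72.37 t
  aluminium hydroxide: 53.76 t
Total batch = 293.9 t; LOI loss = 43.84 t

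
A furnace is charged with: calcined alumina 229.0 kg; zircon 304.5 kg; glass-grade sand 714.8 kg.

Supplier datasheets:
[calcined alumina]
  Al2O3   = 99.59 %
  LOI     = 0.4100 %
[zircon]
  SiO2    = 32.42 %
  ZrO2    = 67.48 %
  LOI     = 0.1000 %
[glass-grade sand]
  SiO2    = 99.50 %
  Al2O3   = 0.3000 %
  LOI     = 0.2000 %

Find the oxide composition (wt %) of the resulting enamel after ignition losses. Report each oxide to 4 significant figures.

Full precision is maintained through every step; working values are shown, rounded to four significant digits, on the page; every reported value is rounded just once; all derived quantities are carried at full float precision (LOI, net glass mass, totals, the three compositions, the yield) using the weight values on 1246 kg of glass precisely as stated by question or answer.
Oxide masses out of the charge:
  SiO2: 304.5·0.3242 + 714.8·0.9950 = 809.9 kg
  ZrO2: 304.5·0.6748 = 205.5 kg
  Al2O3: 229.0·0.9959 + 714.8·0.003000 = 230.2 kg
LOI: 229.0·0.004100 + 304.5·0.001000 + 714.8·0.002000 = 2.673 kg
batch − LOI leaves glass = 1248 − 2.673 = 1246 kg (consistent with Σ oxide mass)
wt % = 100 × oxide mass / glass mass

Glass mass = 1246 kg (batch 1248 − LOI 2.673).
Composition: SiO2 65.02%, ZrO2 16.50%, Al2O3 18.48%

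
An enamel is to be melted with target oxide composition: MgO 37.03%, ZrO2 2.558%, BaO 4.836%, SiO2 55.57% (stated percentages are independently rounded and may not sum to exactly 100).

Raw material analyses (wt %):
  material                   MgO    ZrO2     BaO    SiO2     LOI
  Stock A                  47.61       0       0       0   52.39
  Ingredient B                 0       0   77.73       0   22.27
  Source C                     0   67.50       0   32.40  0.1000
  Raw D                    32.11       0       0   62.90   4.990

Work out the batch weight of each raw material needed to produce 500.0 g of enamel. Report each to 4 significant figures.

All internal work maintains full precision in all steps; mid-chain values are shown rounded to 4 significant figures alongside each step — every reported number takes exactly one rounding — the derived quantities (the four compositions, totals, ignition loss, the yield, glass mass) are recomputed at full float precision starting from the weights at 500.0 g of glass as they appear in problem or answer.
Per-oxide target masses for 500.0 g enamel:
  MgO: 37.03% × 500.0 = 185.2 g
  ZrO2: 2.558% × 500.0 = 12.79 g
  BaO: 4.836% × 500.0 = 24.18 g
  SiO2: 55.57% × 500.0 = 277.8 g
Mass-balance tally per oxide on the weights just shown, under the basis named above (summed amounts equal target values inside rounding margins):
  MgO: 97.55·0.4761 + 432.0·0.3211 = 185.2 g (target 185.2 g)
  ZrO2: 18.95·0.6750 = 12.79 g (target 12.79 g)
  BaO: 31.11·0.7773 = 24.18 g (target 24.18 g)
  SiO2: 18.95·0.3240 + 432.0·0.6290 = 277.9 g (target 277.8 g)
Mass balance on the glass: net batch after ignition = 500.0 g (summing oxide targets gives 500.0 g; stated basis 500.0 g — differing by rounding only).
Adding the batch up: Σ batch = 579.6 g; LOI loss = Σ batch·LOI = 79.61 g; glass ÷ batch gives a yield of 86.26%.

Batch per 500.0 g enamel:
  Stock A: 97.55 g
  Ingredient B: 31.11 g
  Source C: 18.95 g
  Raw D: 432.0 g
Total batch = 579.6 g; LOI loss = 79.61 g; yield = 86.26%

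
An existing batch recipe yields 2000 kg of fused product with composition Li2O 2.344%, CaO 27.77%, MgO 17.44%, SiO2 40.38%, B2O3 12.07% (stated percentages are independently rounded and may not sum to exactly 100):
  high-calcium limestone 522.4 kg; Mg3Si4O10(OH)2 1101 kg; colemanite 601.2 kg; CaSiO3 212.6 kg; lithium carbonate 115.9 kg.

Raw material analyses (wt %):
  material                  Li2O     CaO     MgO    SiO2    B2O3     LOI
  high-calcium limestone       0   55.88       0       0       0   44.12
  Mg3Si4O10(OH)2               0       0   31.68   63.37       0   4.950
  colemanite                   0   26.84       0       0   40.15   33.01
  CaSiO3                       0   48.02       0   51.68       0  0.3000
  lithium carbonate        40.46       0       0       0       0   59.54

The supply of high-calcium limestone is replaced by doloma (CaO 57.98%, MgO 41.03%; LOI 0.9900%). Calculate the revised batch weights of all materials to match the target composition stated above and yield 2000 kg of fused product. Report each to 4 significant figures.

Revised batch per 2000 kg fused product:
  doloma: 217.5 kg
  Mg3Si4O10(OH)2: 819.4 kg
  colemanite: 601.2 kg
  CaSiO3: 558.0 kg
  lithium carbonate: 115.9 kg
Total batch = 2312 kg; LOI loss = 311.9 kg

All arithmetic carries full precision from start to finish — working values are shown, rounded to 4 significant digits, as written — a single rounding completes each reported value — derived quantities are recomputed from the batch weights per 2000 kg of glass in full precision (five oxide percentages, net glass mass, LOI, totals, the yield), as set out in problem or answer.
Oxide-by-oxide targets in 2000 kg fused product:
  Li2O: 2.344% × 2000 = 46.88 kg
  CaO: 27.77% × 2000 = 555.4 kg
  MgO: 17.44% × 2000 = 348.8 kg
  SiO2: 40.38% × 2000 = 807.6 kg
  B2O3: 12.07% × 2000 = 241.4 kg
Balance tally, oxide-wise, per the reported batch figures, against the basis in use (target by target, the sums agree up to rounding of the answer):
  Li2O: 115.9·0.4046 = 46.89 kg (target 46.88 kg)
  CaO: 217.5·0.5798 + 601.2·0.2684 + 558.0·0.4802 = 555.4 kg (target 555.4 kg)
  MgO: 217.5·0.4103 + 819.4·0.3168 = 348.8 kg (target 348.8 kg)
  SiO2: 819.4·0.6337 + 558.0·0.5168 = 807.6 kg (target 807.6 kg)
  B2O3: 601.2·0.4015 = 241.4 kg (target 241.4 kg)
The glass-mass cross-check: total charge less LOI = 2000 kg (the Σ of target masses is 2000 kg; with the basis standing at 2000 kg — gaps are rounding artifacts).
Batch total: Σ batch = 2312 kg; loss to ignition Σ batch·LOI = 311.9 kg; yield, glass over the total, = 86.51%.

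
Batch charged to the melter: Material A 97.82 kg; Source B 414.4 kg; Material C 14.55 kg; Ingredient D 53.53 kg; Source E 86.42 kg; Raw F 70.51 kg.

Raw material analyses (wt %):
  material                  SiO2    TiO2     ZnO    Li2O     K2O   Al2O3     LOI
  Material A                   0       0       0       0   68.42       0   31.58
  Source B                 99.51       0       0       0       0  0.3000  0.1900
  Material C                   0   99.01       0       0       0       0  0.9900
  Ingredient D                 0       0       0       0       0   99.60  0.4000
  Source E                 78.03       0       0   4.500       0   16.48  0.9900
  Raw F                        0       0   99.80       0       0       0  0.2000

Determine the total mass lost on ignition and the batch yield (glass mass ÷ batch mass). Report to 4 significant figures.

LOI loss = 33.03 kg; glass = 704.2 kg; yield = 95.52%

The whole derivation maintains exact precision at all times. The intermediate values are displayed (rounded to four significant figures) within the worked lines; every reported figure takes just one rounding. All derived quantities, which include net glass mass, LOI, the totals, six oxide percentages, yield, are re-derived at full float precision, as written in the problem or answer text, starting from the weights per 704.2 kg of glass.
Ignition loss by material:
  Material A: 97.82 × 0.3158 = 30.89 kg
  Source B: 414.4 × 0.001900 = 0.7874 kg
  Material C: 14.55 × 0.009900 = 0.1440 kg
  Ingredient D: 53.53 × 0.004000 = 0.2141 kg
  Source E: 86.42 × 0.009900 = 0.8556 kg
  Raw F: 70.51 × 0.002000 = 0.1410 kg
Total LOI = 33.03 kg
Glass = batch − LOI = 737.2 − 33.03 = 704.2 kg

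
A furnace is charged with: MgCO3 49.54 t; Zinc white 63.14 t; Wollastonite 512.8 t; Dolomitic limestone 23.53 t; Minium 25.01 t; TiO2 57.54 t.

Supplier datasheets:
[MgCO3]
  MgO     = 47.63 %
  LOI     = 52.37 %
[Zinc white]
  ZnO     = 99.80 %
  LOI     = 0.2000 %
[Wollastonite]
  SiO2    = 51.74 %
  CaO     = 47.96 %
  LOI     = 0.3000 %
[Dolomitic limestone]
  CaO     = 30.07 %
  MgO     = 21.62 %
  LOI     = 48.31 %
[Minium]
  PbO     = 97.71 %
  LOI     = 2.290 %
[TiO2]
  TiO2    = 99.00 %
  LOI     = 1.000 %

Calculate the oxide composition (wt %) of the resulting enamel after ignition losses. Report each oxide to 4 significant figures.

Glass mass = 691.4 t (batch 731.6 − LOI 40.12).
Composition: TiO2 8.239%, SiO2 38.37%, CaO 36.59%, PbO 3.534%, MgO 4.148%, ZnO 9.113%

The intermediate values appear, with 4-significant-figure rounding, within the worked lines. All internal work runs at exact precision at every stage. A single rounding finalizes every reported value. All derived quantities, including yield, net glass mass, six oxide percentages, ignition loss, the totals, are recomputed from the weighed amounts on 691.4 t of glass in full float precision, precisely as stated by the problem or answer text.
Delivered oxide masses:
  TiO2: 57.54·0.9900 = 56.96 t
  SiO2: 512.8·0.5174 = 265.3 t
  CaO: 512.8·0.4796 + 23.53·0.3007 = 253.0 t
  PbO: 25.01·0.9771 = 24.44 t
  MgO: 49.54·0.4763 + 23.53·0.2162 = 28.68 t
  ZnO: 63.14·0.9980 = 63.01 t
LOI: 49.54·0.5237 + 63.14·0.002000 + 512.8·0.003000 + 23.53·0.4831 + 25.01·0.02290 + 57.54·0.01000 = 40.12 t
Glass = total batch minus LOI = 731.6 − 40.12 = 691.4 t (equal to the oxide-mass sum)
wt % = oxide mass / glass mass × 100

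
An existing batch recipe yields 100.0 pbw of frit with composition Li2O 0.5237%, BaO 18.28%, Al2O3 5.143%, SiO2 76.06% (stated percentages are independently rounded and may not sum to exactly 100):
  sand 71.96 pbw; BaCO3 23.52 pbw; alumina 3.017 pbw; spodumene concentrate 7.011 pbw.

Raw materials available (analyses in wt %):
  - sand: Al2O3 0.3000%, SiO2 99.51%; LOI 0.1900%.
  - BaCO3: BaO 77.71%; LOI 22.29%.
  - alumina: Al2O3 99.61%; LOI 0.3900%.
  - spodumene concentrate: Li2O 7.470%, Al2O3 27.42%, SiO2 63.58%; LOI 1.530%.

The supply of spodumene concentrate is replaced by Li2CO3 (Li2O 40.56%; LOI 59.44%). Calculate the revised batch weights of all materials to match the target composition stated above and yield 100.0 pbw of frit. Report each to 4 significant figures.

Revised batch per 100.0 pbw frit:
  sand: 76.43 pbw
  BaCO3: 23.52 pbw
  alumina: 4.933 pbw
  Li2CO3: 1.291 pbw
Total batch = 106.2 pbw; LOI loss = 6.174 pbw

Working values are displayed rounded to four significant figures alongside each step — full float precision is maintained at each step; each reported result takes exactly one rounding — all derived quantities are recomputed at full precision (the four compositions, totals, LOI, yield, net glass mass) starting from the weights per 100.0 pbw of glass as written in question or answer.
The oxide mass targets at 100.0 pbw frit:
  Li2O: 0.5237% × 100.0 = 0.5237 pbw
  BaO: 18.28% × 100.0 = 18.28 pbw
  Al2O3: 5.143% × 100.0 = 5.143 pbw
  SiO2: 76.06% × 100.0 = 76.06 pbw
Verifying the oxide balance from the weights as reported, relative to the basis at hand (sums match the target masses given rounding of the digits):
  Li2O: 1.291·0.4056 = 0.5236 pbw (target 0.5237 pbw)
  BaO: 23.52·0.7771 = 18.28 pbw (target 18.28 pbw)
  Al2O3: 76.43·0.003000 + 4.933·0.9961 = 5.143 pbw (target 5.143 pbw)
  SiO2: 76.43·0.9951 = 76.06 pbw (target 76.06 pbw)
Glass-mass sanity pass: the batch minus its LOI: 100.0 pbw (oxide target masses add up to 100.0 pbw; the stated basis being 100.0 pbw — gaps are rounding artifacts).
Batch grand total — Σ batch = 106.2 pbw; loss to ignition Σ batch·LOI = 6.174 pbw; as yield: glass ÷ batch → 94.18%.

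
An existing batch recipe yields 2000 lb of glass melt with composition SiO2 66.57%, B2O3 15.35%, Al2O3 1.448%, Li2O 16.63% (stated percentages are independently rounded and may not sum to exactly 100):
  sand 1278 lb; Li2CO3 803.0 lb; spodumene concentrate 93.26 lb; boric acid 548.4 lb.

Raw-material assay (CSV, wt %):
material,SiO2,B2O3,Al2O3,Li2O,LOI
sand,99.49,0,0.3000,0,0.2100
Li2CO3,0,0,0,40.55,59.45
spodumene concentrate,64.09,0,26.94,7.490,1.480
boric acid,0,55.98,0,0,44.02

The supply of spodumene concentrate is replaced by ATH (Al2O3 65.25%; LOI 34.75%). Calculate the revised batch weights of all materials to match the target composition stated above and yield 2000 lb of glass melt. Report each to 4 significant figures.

Revised batch per 2000 lb glass melt:
  sand: 1338 lb
  Li2CO3: 820.2 lb
  ATH: 38.23 lb
  boric acid: 548.4 lb
Total batch = 2745 lb; LOI loss = 745.1 lb

Full float precision is maintained in every operation; intermediates are printed, with 4-significant-digit rounding, in the printout. Exactly one rounding lands on every reported value; the derived quantities, which include yield, glass mass, ignition loss, the totals, the four compositions, are recomputed in full float precision, exactly as printed in either problem or answer, starting from the weights on 2000 lb of glass.
Oxide-by-oxide targets in 2000 lb glass melt:
  SiO2: 66.57% × 2000 = 1331 lb
  B2O3: 15.35% × 2000 = 307.0 lb
  Al2O3: 1.448% × 2000 = 28.96 lb
  Li2O: 16.63% × 2000 = 332.6 lb
Mass-balance tally per oxide given the weights on record, against the basis in use (sums match the target masses within answer rounding):
  SiO2: 1338·0.9949 = 1331 lb (target 1331 lb)
  B2O3: 548.4·0.5598 = 307.0 lb (target 307.0 lb)
  Al2O3: 1338·0.003000 + 38.23·0.6525 = 28.96 lb (target 28.96 lb)
  Li2O: 820.2·0.4055 = 332.6 lb (target 332.6 lb)
Mass balance on the glass: whole batch net of LOI = 2000 lb (the Σ of target masses is 2000 lb; with the basis standing at 2000 lb — deltas are rounding alone).
Adding the batch up: Σ batch = 2745 lb; Σ batch·LOI gives LOI loss = 745.1 lb; glass ÷ batch gives a yield of 72.85%.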